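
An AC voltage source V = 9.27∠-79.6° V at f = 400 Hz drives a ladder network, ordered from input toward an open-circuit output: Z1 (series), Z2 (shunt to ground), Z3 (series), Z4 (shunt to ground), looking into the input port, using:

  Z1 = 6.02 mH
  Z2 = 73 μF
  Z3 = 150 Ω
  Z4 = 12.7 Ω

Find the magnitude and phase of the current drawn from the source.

Step 1 — Angular frequency: ω = 2π·f = 2π·400 = 2513 rad/s.
Step 2 — Component impedances:
  Z1: Z = jωL = j·2513·0.00602 = 0 + j15.13 Ω
  Z2: Z = 1/(jωC) = -j/(ω·C) = 0 - j5.451 Ω
  Z3: Z = R = 150 Ω
  Z4: Z = R = 12.7 Ω
Step 3 — Ladder network (open output): work backward from the far end, alternating series and parallel combinations. Z_in = 0.1824 + j9.686 Ω = 9.687∠88.9° Ω.
Step 4 — Source phasor: V = 9.27∠-79.6° V = 1.673 - j9.118 V.
Step 5 — Ohm's law: I = V / Z_total = (1.673 - j9.118) / (0.1824 + j9.686) = -0.9378 - j0.1904 A.
Step 6 — Convert to polar: |I| = 0.9569 A, ∠I = -168.5°.

I = 0.9569∠-168.5° A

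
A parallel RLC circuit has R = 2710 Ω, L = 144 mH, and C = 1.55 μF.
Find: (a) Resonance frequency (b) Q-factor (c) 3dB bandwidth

Step 1 — Resonance: ω₀ = 1/√(LC) = 1/√(0.144·1.55e-06) = 2117 rad/s.
Step 2 — f₀ = ω₀/(2π) = 336.9 Hz.
Step 3 — Parallel Q: Q = R/(ω₀L) = 2710/(2117·0.144) = 8.891.
Step 4 — Bandwidth: Δω = ω₀/Q = 238.1 rad/s; BW = Δω/(2π) = 37.89 Hz.

(a) f₀ = 336.9 Hz  (b) Q = 8.891  (c) BW = 37.89 Hz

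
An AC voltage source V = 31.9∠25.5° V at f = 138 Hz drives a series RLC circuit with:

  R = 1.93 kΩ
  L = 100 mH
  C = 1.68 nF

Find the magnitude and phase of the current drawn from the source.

Step 1 — Angular frequency: ω = 2π·f = 2π·138 = 867.1 rad/s.
Step 2 — Component impedances:
  R: Z = R = 1930 Ω
  L: Z = jωL = j·867.1·0.1 = 0 + j86.71 Ω
  C: Z = 1/(jωC) = -j/(ω·C) = 0 - j6.865e+05 Ω
Step 3 — Series combination: Z_total = R + L + C = 1930 - j6.864e+05 Ω = 6.864e+05∠-89.8° Ω.
Step 4 — Source phasor: V = 31.9∠25.5° V = 28.79 + j13.73 V.
Step 5 — Ohm's law: I = V / Z_total = (28.79 + j13.73) / (1930 - j6.864e+05) = -1.989e-05 + j4.2e-05 A.
Step 6 — Convert to polar: |I| = 4.647e-05 A, ∠I = 115.3°.

I = 4.647e-05∠115.3° A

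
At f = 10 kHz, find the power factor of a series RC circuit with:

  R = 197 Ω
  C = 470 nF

Step 1 — Angular frequency: ω = 2π·f = 2π·1e+04 = 6.283e+04 rad/s.
Step 2 — Component impedances:
  R: Z = R = 197 Ω
  C: Z = 1/(jωC) = -j/(ω·C) = 0 - j33.86 Ω
Step 3 — Series combination: Z_total = R + C = 197 - j33.86 Ω = 199.9∠-9.8° Ω.
Step 4 — Power factor: PF = cos(φ) = Re(Z)/|Z| = 197/199.9 = 0.9855.
Step 5 — Type: Im(Z) = -33.86 ⇒ leading (phase φ = -9.8°).

PF = 0.9855 (leading, φ = -9.8°)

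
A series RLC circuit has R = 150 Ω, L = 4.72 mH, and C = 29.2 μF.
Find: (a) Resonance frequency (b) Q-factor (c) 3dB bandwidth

Step 1 — Resonance: ω₀ = 1/√(LC) = 1/√(0.00472·2.92e-05) = 2694 rad/s.
Step 2 — f₀ = ω₀/(2π) = 428.7 Hz.
Step 3 — Series Q: Q = ω₀L/R = 2694·0.00472/150 = 0.08476.
Step 4 — Bandwidth: Δω = ω₀/Q = 3.178e+04 rad/s; BW = Δω/(2π) = 5058 Hz.

(a) f₀ = 428.7 Hz  (b) Q = 0.08476  (c) BW = 5058 Hz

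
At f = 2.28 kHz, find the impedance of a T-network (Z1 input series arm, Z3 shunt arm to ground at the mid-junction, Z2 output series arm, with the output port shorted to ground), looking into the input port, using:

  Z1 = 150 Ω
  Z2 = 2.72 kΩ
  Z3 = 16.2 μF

Step 1 — Angular frequency: ω = 2π·f = 2π·2280 = 1.433e+04 rad/s.
Step 2 — Component impedances:
  Z1: Z = R = 150 Ω
  Z2: Z = R = 2720 Ω
  Z3: Z = 1/(jωC) = -j/(ω·C) = 0 - j4.309 Ω
Step 3 — With the output port shorted to ground, the output series arm Z2 runs from the junction to ground; the shunt arm Z3 also runs from the junction to ground. They appear in parallel: Z3 || Z2 = 0.006826 - j4.309 Ω.
Step 4 — Series with input arm Z1: Z_in = Z1 + (Z3 || Z2) = 150 - j4.309 Ω = 150.1∠-1.6° Ω.

Z = 150 - j4.309 Ω = 150.1∠-1.6° Ω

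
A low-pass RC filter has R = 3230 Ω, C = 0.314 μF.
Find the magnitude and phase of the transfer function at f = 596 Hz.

Step 1 — Angular frequency: ω = 2π·596 = 3745 rad/s.
Step 2 — Transfer function: H(jω) = 1/(1 + jωRC).
Step 3 — Denominator: 1 + jωRC = 1 + j·3745·3230·3.14e-07 = 1 + j3.798.
Step 4 — H = 0.06483 - j0.2462.
Step 5 — Magnitude: |H| = 0.2546 (-11.9 dB); phase: φ = -75.2°.

|H| = 0.2546 (-11.9 dB), φ = -75.2°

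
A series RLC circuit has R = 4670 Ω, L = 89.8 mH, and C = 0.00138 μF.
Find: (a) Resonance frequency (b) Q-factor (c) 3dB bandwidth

Step 1 — Resonance condition Im(Z)=0 gives ω₀ = 1/√(LC).
Step 2 — ω₀ = 1/√(0.0898·1.38e-09) = 8.983e+04 rad/s.
Step 3 — f₀ = ω₀/(2π) = 1.43e+04 Hz.
Step 4 — Series Q: Q = ω₀L/R = 8.983e+04·0.0898/4670 = 1.727.
Step 5 — 3dB bandwidth: Δω = ω₀/Q = 5.2e+04 rad/s; BW = Δω/(2π) = 8277 Hz.

(a) f₀ = 1.43e+04 Hz  (b) Q = 1.727  (c) BW = 8277 Hz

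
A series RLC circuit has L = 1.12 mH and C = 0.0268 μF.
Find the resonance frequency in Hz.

Step 1 — Resonance condition Im(Z)=0 gives ω₀ = 1/√(LC).
Step 2 — ω₀ = 1/√(0.00112·2.68e-08) = 1.825e+05 rad/s.
Step 3 — f₀ = ω₀/(2π) = 2.905e+04 Hz.

f₀ = 2.905e+04 Hz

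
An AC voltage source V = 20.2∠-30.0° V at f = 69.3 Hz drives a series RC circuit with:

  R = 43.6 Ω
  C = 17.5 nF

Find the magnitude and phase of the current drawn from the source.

Step 1 — Angular frequency: ω = 2π·f = 2π·69.3 = 435.4 rad/s.
Step 2 — Component impedances:
  R: Z = R = 43.6 Ω
  C: Z = 1/(jωC) = -j/(ω·C) = 0 - j1.312e+05 Ω
Step 3 — Series combination: Z_total = R + C = 43.6 - j1.312e+05 Ω = 1.312e+05∠-90.0° Ω.
Step 4 — Source phasor: V = 20.2∠-30.0° V = 17.49 - j10.1 V.
Step 5 — Ohm's law: I = V / Z_total = (17.49 - j10.1) / (43.6 - j1.312e+05) = 7.701e-05 + j0.0001333 A.
Step 6 — Convert to polar: |I| = 0.0001539 A, ∠I = 60.0°.

I = 0.0001539∠60.0° A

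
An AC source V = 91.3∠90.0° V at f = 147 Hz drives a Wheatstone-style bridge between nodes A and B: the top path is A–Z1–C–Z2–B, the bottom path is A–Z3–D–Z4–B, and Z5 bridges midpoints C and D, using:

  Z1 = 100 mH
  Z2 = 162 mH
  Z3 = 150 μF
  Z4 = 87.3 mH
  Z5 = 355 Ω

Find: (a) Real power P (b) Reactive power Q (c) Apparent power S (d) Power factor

Step 1 — Angular frequency: ω = 2π·f = 2π·147 = 923.6 rad/s.
Step 2 — Component impedances:
  Z1: Z = jωL = j·923.6·0.1 = 0 + j92.36 Ω
  Z2: Z = jωL = j·923.6·0.162 = 0 + j149.6 Ω
  Z3: Z = 1/(jωC) = -j/(ω·C) = 0 - j7.218 Ω
  Z4: Z = jωL = j·923.6·0.0873 = 0 + j80.63 Ω
  Z5: Z = R = 355 Ω
Step 3 — Bridge requires nodal analysis (the Z5 bridge couples midpoints C and D, so the two paths cannot be reduced to a simple series/parallel combination). Setting node B to ground and injecting 1 A at node A, the 3-node admittance system at A, C, D solves to V_A = Z_AB = 1.998 + j55.98 Ω = 56.01∠88.0° Ω.
Step 4 — Source phasor: V = 91.3∠90.0° V = 0 + j91.3 V.
Step 5 — Current: I = V / Z = 1.629 + j0.05814 A = 1.63∠2.0° A.
Step 6 — Complex power: S = V·I* = 5.308 + j148.7 VA.
Step 7 — Real power: P = Re(S) = 5.308 W.
Step 8 — Reactive power: Q = Im(S) = 148.7 VAR.
Step 9 — Apparent power: |S| = 148.8 VA.
Step 10 — Power factor: PF = P/|S| = 0.03567 (lagging).

(a) P = 5.308 W  (b) Q = 148.7 VAR  (c) S = 148.8 VA  (d) PF = 0.03567 (lagging)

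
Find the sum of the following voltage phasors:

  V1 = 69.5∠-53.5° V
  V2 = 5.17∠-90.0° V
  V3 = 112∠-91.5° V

Step 1 — Convert each phasor to rectangular form:
  V1 = 69.5·(cos(-53.5°) + j·sin(-53.5°)) = 41.34 - j55.87 V
  V2 = 5.17·(cos(-90.0°) + j·sin(-90.0°)) = 0 - j5.17 V
  V3 = 112·(cos(-91.5°) + j·sin(-91.5°)) = -2.932 - j112 V
Step 2 — Sum components: V_total = 38.41 - j173 V.
Step 3 — Convert to polar: |V_total| = 177.2 V, ∠V_total = -77.5°.

V_total = 177.2∠-77.5° V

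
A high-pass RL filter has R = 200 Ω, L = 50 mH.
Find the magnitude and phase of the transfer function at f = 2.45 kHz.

Step 1 — Angular frequency: ω = 2π·2450 = 1.539e+04 rad/s.
Step 2 — Transfer function: H(jω) = jωL/(R + jωL).
Step 3 — Numerator jωL = j·769.7; denominator R + jωL = 200 + j769.7.
Step 4 — H = 0.9368 + j0.2434.
Step 5 — Magnitude: |H| = 0.9679 (-0.3 dB); phase: φ = 14.6°.

|H| = 0.9679 (-0.3 dB), φ = 14.6°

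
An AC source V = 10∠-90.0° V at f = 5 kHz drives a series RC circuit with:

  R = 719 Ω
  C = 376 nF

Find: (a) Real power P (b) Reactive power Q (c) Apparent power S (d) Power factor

Step 1 — Angular frequency: ω = 2π·f = 2π·5000 = 3.142e+04 rad/s.
Step 2 — Component impedances:
  R: Z = R = 719 Ω
  C: Z = 1/(jωC) = -j/(ω·C) = 0 - j84.66 Ω
Step 3 — Series combination: Z_total = R + C = 719 - j84.66 Ω = 724∠-6.7° Ω.
Step 4 — Source phasor: V = 10∠-90.0° V = 0 - j10 V.
Step 5 — Current: I = V / Z = 0.001615 - j0.01372 A = 0.01381∠-83.3° A.
Step 6 — Complex power: S = V·I* = 0.1372 - j0.01615 VA.
Step 7 — Real power: P = Re(S) = 0.1372 W.
Step 8 — Reactive power: Q = Im(S) = -0.01615 VAR.
Step 9 — Apparent power: |S| = 0.1381 VA.
Step 10 — Power factor: PF = P/|S| = 0.9931 (leading).

(a) P = 0.1372 W  (b) Q = -0.01615 VAR  (c) S = 0.1381 VA  (d) PF = 0.9931 (leading)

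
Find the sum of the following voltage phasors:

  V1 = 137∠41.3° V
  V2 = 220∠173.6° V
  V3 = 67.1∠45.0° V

Step 1 — Convert each phasor to rectangular form:
  V1 = 137·(cos(41.3°) + j·sin(41.3°)) = 102.9 + j90.42 V
  V2 = 220·(cos(173.6°) + j·sin(173.6°)) = -218.6 + j24.52 V
  V3 = 67.1·(cos(45.0°) + j·sin(45.0°)) = 47.45 + j47.45 V
Step 2 — Sum components: V_total = -68.26 + j162.4 V.
Step 3 — Convert to polar: |V_total| = 176.2 V, ∠V_total = 112.8°.

V_total = 176.2∠112.8° V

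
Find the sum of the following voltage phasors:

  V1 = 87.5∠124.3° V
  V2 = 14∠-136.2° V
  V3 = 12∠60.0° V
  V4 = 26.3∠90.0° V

Step 1 — Convert each phasor to rectangular form:
  V1 = 87.5·(cos(124.3°) + j·sin(124.3°)) = -49.31 + j72.28 V
  V2 = 14·(cos(-136.2°) + j·sin(-136.2°)) = -10.1 - j9.69 V
  V3 = 12·(cos(60.0°) + j·sin(60.0°)) = 6 + j10.39 V
  V4 = 26.3·(cos(90.0°) + j·sin(90.0°)) = 0 + j26.3 V
Step 2 — Sum components: V_total = -53.41 + j99.29 V.
Step 3 — Convert to polar: |V_total| = 112.7 V, ∠V_total = 118.3°.

V_total = 112.7∠118.3° V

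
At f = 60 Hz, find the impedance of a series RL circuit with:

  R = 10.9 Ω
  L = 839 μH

Step 1 — Angular frequency: ω = 2π·f = 2π·60 = 377 rad/s.
Step 2 — Component impedances:
  R: Z = R = 10.9 Ω
  L: Z = jωL = j·377·0.000839 = 0 + j0.3163 Ω
Step 3 — Series combination: Z_total = R + L = 10.9 + j0.3163 Ω = 10.9∠1.7° Ω.

Z = 10.9 + j0.3163 Ω = 10.9∠1.7° Ω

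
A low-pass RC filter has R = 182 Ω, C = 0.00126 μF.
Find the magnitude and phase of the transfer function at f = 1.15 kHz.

Step 1 — Angular frequency: ω = 2π·1150 = 7226 rad/s.
Step 2 — Transfer function: H(jω) = 1/(1 + jωRC).
Step 3 — Denominator: 1 + jωRC = 1 + j·7226·182·1.26e-09 = 1 + j0.001657.
Step 4 — H = 1 - j0.001657.
Step 5 — Magnitude: |H| = 1 (-0.0 dB); phase: φ = -0.1°.

|H| = 1 (-0.0 dB), φ = -0.1°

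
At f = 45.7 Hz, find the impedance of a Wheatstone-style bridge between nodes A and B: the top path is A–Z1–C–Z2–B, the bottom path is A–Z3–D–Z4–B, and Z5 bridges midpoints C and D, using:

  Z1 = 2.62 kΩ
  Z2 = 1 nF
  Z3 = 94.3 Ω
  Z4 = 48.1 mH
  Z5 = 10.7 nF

Step 1 — Angular frequency: ω = 2π·f = 2π·45.7 = 287.1 rad/s.
Step 2 — Component impedances:
  Z1: Z = R = 2620 Ω
  Z2: Z = 1/(jωC) = -j/(ω·C) = 0 - j3.483e+06 Ω
  Z3: Z = R = 94.3 Ω
  Z4: Z = jωL = j·287.1·0.0481 = 0 + j13.81 Ω
  Z5: Z = 1/(jωC) = -j/(ω·C) = 0 - j3.255e+05 Ω
Step 3 — Bridge requires nodal analysis (the Z5 bridge couples midpoints C and D, so the two paths cannot be reduced to a simple series/parallel combination). Setting node B to ground and injecting 1 A at node A, the 3-node admittance system at A, C, D solves to V_A = Z_AB = 94.3 + j13.78 Ω = 95.3∠8.3° Ω.

Z = 94.3 + j13.78 Ω = 95.3∠8.3° Ω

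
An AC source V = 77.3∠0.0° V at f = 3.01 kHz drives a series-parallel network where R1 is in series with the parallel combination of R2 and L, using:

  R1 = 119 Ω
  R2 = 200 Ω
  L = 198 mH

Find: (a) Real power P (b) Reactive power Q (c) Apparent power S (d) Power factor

Step 1 — Angular frequency: ω = 2π·f = 2π·3010 = 1.891e+04 rad/s.
Step 2 — Component impedances:
  R1: Z = R = 119 Ω
  R2: Z = R = 200 Ω
  L: Z = jωL = j·1.891e+04·0.198 = 0 + j3745 Ω
Step 3 — Parallel branch: R2 || L = 1/(1/R2 + 1/L) = 199.4 + j10.65 Ω.
Step 4 — Series with R1: Z_total = R1 + (R2 || L) = 318.4 + j10.65 Ω = 318.6∠1.9° Ω.
Step 5 — Source phasor: V = 77.3∠0.0° V = 77.3 V.
Step 6 — Current: I = V / Z = 0.2425 - j0.008111 A = 0.2426∠-1.9° A.
Step 7 — Complex power: S = V·I* = 18.74 + j0.627 VA.
Step 8 — Real power: P = Re(S) = 18.74 W.
Step 9 — Reactive power: Q = Im(S) = 0.627 VAR.
Step 10 — Apparent power: |S| = 18.75 VA.
Step 11 — Power factor: PF = P/|S| = 0.9994 (lagging).

(a) P = 18.74 W  (b) Q = 0.627 VAR  (c) S = 18.75 VA  (d) PF = 0.9994 (lagging)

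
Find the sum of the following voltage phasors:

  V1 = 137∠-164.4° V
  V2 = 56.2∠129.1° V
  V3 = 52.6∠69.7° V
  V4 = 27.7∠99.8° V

Step 1 — Convert each phasor to rectangular form:
  V1 = 137·(cos(-164.4°) + j·sin(-164.4°)) = -132 - j36.84 V
  V2 = 56.2·(cos(129.1°) + j·sin(129.1°)) = -35.44 + j43.61 V
  V3 = 52.6·(cos(69.7°) + j·sin(69.7°)) = 18.25 + j49.33 V
  V4 = 27.7·(cos(99.8°) + j·sin(99.8°)) = -4.715 + j27.3 V
Step 2 — Sum components: V_total = -153.9 + j83.4 V.
Step 3 — Convert to polar: |V_total| = 175 V, ∠V_total = 151.5°.

V_total = 175∠151.5° V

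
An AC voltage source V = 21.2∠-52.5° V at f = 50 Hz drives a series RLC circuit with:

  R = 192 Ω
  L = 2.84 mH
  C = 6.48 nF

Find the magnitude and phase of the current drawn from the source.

Step 1 — Angular frequency: ω = 2π·f = 2π·50 = 314.2 rad/s.
Step 2 — Component impedances:
  R: Z = R = 192 Ω
  L: Z = jωL = j·314.2·0.00284 = 0 + j0.8922 Ω
  C: Z = 1/(jωC) = -j/(ω·C) = 0 - j4.912e+05 Ω
Step 3 — Series combination: Z_total = R + L + C = 192 - j4.912e+05 Ω = 4.912e+05∠-90.0° Ω.
Step 4 — Source phasor: V = 21.2∠-52.5° V = 12.91 - j16.82 V.
Step 5 — Ohm's law: I = V / Z_total = (12.91 - j16.82) / (192 - j4.912e+05) = 3.425e-05 + j2.626e-05 A.
Step 6 — Convert to polar: |I| = 4.316e-05 A, ∠I = 37.5°.

I = 4.316e-05∠37.5° A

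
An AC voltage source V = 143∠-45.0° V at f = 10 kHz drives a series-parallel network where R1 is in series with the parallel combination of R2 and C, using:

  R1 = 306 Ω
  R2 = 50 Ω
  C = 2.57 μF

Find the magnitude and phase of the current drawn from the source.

Step 1 — Angular frequency: ω = 2π·f = 2π·1e+04 = 6.283e+04 rad/s.
Step 2 — Component impedances:
  R1: Z = R = 306 Ω
  R2: Z = R = 50 Ω
  C: Z = 1/(jωC) = -j/(ω·C) = 0 - j6.193 Ω
Step 3 — Parallel branch: R2 || C = 1/(1/R2 + 1/C) = 0.7554 - j6.099 Ω.
Step 4 — Series with R1: Z_total = R1 + (R2 || C) = 306.8 - j6.099 Ω = 306.8∠-1.1° Ω.
Step 5 — Source phasor: V = 143∠-45.0° V = 101.1 - j101.1 V.
Step 6 — Ohm's law: I = V / Z_total = (101.1 - j101.1) / (306.8 - j6.099) = 0.3361 - j0.3229 A.
Step 7 — Convert to polar: |I| = 0.4661 A, ∠I = -43.9°.

I = 0.4661∠-43.9° A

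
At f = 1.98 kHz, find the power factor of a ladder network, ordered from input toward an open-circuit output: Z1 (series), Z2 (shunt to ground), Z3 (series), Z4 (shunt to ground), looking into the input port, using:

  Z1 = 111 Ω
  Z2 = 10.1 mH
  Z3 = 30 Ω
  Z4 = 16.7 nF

Step 1 — Angular frequency: ω = 2π·f = 2π·1980 = 1.244e+04 rad/s.
Step 2 — Component impedances:
  Z1: Z = R = 111 Ω
  Z2: Z = jωL = j·1.244e+04·0.0101 = 0 + j125.7 Ω
  Z3: Z = R = 30 Ω
  Z4: Z = 1/(jωC) = -j/(ω·C) = 0 - j4813 Ω
Step 3 — Ladder network (open output): work backward from the far end, alternating series and parallel combinations. Z_in = 111 + j129 Ω = 170.2∠49.3° Ω.
Step 4 — Power factor: PF = cos(φ) = Re(Z)/|Z| = 111.02/170.21 = 0.6523.
Step 5 — Type: Im(Z) = 129 ⇒ lagging (phase φ = 49.3°).

PF = 0.6523 (lagging, φ = 49.3°)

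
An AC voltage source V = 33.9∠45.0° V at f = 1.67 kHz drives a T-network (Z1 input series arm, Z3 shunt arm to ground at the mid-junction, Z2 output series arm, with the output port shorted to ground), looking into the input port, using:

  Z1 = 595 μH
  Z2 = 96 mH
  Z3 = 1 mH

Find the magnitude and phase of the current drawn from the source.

Step 1 — Angular frequency: ω = 2π·f = 2π·1670 = 1.049e+04 rad/s.
Step 2 — Component impedances:
  Z1: Z = jωL = j·1.049e+04·0.000595 = 0 + j6.243 Ω
  Z2: Z = jωL = j·1.049e+04·0.096 = 0 + j1007 Ω
  Z3: Z = jωL = j·1.049e+04·0.001 = 0 + j10.49 Ω
Step 3 — With the output port shorted to ground, the output series arm Z2 runs from the junction to ground; the shunt arm Z3 also runs from the junction to ground. They appear in parallel: Z3 || Z2 = 0 + j10.38 Ω.
Step 4 — Series with input arm Z1: Z_in = Z1 + (Z3 || Z2) = 0 + j16.63 Ω = 16.63∠90.0° Ω.
Step 5 — Source phasor: V = 33.9∠45.0° V = 23.97 + j23.97 V.
Step 6 — Ohm's law: I = V / Z_total = (23.97 + j23.97) / (0 + j16.63) = 1.442 - j1.442 A.
Step 7 — Convert to polar: |I| = 2.039 A, ∠I = -45.0°.

I = 2.039∠-45.0° A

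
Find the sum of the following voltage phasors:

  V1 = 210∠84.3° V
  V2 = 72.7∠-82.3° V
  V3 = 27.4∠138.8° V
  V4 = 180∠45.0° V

Step 1 — Convert each phasor to rectangular form:
  V1 = 210·(cos(84.3°) + j·sin(84.3°)) = 20.86 + j209 V
  V2 = 72.7·(cos(-82.3°) + j·sin(-82.3°)) = 9.741 - j72.04 V
  V3 = 27.4·(cos(138.8°) + j·sin(138.8°)) = -20.62 + j18.05 V
  V4 = 180·(cos(45.0°) + j·sin(45.0°)) = 127.3 + j127.3 V
Step 2 — Sum components: V_total = 137.3 + j282.2 V.
Step 3 — Convert to polar: |V_total| = 313.9 V, ∠V_total = 64.1°.

V_total = 313.9∠64.1° V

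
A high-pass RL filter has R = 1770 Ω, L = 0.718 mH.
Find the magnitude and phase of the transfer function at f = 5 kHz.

Step 1 — Angular frequency: ω = 2π·5000 = 3.142e+04 rad/s.
Step 2 — Transfer function: H(jω) = jωL/(R + jωL).
Step 3 — Numerator jωL = j·22.56; denominator R + jωL = 1770 + j22.56.
Step 4 — H = 0.0001624 + j0.01274.
Step 5 — Magnitude: |H| = 0.01274 (-37.9 dB); phase: φ = 89.3°.

|H| = 0.01274 (-37.9 dB), φ = 89.3°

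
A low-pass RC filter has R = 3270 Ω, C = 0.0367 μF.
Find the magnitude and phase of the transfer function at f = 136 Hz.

Step 1 — Angular frequency: ω = 2π·136 = 854.5 rad/s.
Step 2 — Transfer function: H(jω) = 1/(1 + jωRC).
Step 3 — Denominator: 1 + jωRC = 1 + j·854.5·3270·3.67e-08 = 1 + j0.1025.
Step 4 — H = 0.9896 - j0.1015.
Step 5 — Magnitude: |H| = 0.9948 (-0.0 dB); phase: φ = -5.9°.

|H| = 0.9948 (-0.0 dB), φ = -5.9°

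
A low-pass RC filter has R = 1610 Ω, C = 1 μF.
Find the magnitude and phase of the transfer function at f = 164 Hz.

Step 1 — Angular frequency: ω = 2π·164 = 1030 rad/s.
Step 2 — Transfer function: H(jω) = 1/(1 + jωRC).
Step 3 — Denominator: 1 + jωRC = 1 + j·1030·1610·1e-06 = 1 + j1.659.
Step 4 — H = 0.2665 - j0.4421.
Step 5 — Magnitude: |H| = 0.5162 (-5.7 dB); phase: φ = -58.9°.

|H| = 0.5162 (-5.7 dB), φ = -58.9°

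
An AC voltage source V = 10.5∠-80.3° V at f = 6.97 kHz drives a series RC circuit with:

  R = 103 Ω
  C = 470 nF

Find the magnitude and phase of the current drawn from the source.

Step 1 — Angular frequency: ω = 2π·f = 2π·6970 = 4.379e+04 rad/s.
Step 2 — Component impedances:
  R: Z = R = 103 Ω
  C: Z = 1/(jωC) = -j/(ω·C) = 0 - j48.58 Ω
Step 3 — Series combination: Z_total = R + C = 103 - j48.58 Ω = 113.9∠-25.3° Ω.
Step 4 — Source phasor: V = 10.5∠-80.3° V = 1.769 - j10.35 V.
Step 5 — Ohm's law: I = V / Z_total = (1.769 - j10.35) / (103 - j48.58) = 0.05282 - j0.07557 A.
Step 6 — Convert to polar: |I| = 0.0922 A, ∠I = -55.0°.

I = 0.0922∠-55.0° A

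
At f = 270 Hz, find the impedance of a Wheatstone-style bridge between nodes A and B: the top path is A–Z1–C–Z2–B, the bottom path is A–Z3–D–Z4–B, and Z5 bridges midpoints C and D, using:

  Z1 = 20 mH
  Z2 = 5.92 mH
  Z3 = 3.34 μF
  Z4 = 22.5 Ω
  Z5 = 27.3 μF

Step 1 — Angular frequency: ω = 2π·f = 2π·270 = 1696 rad/s.
Step 2 — Component impedances:
  Z1: Z = jωL = j·1696·0.02 = 0 + j33.93 Ω
  Z2: Z = jωL = j·1696·0.00592 = 0 + j10.04 Ω
  Z3: Z = 1/(jωC) = -j/(ω·C) = 0 - j176.5 Ω
  Z4: Z = R = 22.5 Ω
  Z5: Z = 1/(jωC) = -j/(ω·C) = 0 - j21.59 Ω
Step 3 — Bridge requires nodal analysis (the Z5 bridge couples midpoints C and D, so the two paths cannot be reduced to a simple series/parallel combination). Setting node B to ground and injecting 1 A at node A, the 3-node admittance system at A, C, D solves to V_A = Z_AB = 8.134 + j54.13 Ω = 54.74∠81.5° Ω.

Z = 8.134 + j54.13 Ω = 54.74∠81.5° Ω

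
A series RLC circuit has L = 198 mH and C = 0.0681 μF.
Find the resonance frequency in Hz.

Step 1 — Resonance condition Im(Z)=0 gives ω₀ = 1/√(LC).
Step 2 — ω₀ = 1/√(0.198·6.81e-08) = 8612 rad/s.
Step 3 — f₀ = ω₀/(2π) = 1371 Hz.

f₀ = 1371 Hz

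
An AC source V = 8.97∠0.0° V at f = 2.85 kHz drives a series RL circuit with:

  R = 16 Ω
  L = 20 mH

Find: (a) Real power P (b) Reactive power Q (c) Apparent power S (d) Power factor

Step 1 — Angular frequency: ω = 2π·f = 2π·2850 = 1.791e+04 rad/s.
Step 2 — Component impedances:
  R: Z = R = 16 Ω
  L: Z = jωL = j·1.791e+04·0.02 = 0 + j358.1 Ω
Step 3 — Series combination: Z_total = R + L = 16 + j358.1 Ω = 358.5∠87.4° Ω.
Step 4 — Source phasor: V = 8.97∠0.0° V = 8.97 V.
Step 5 — Current: I = V / Z = 0.001117 - j0.025 A = 0.02502∠-87.4° A.
Step 6 — Complex power: S = V·I* = 0.01002 + j0.2242 VA.
Step 7 — Real power: P = Re(S) = 0.01002 W.
Step 8 — Reactive power: Q = Im(S) = 0.2242 VAR.
Step 9 — Apparent power: |S| = 0.2244 VA.
Step 10 — Power factor: PF = P/|S| = 0.04463 (lagging).

(a) P = 0.01002 W  (b) Q = 0.2242 VAR  (c) S = 0.2244 VA  (d) PF = 0.04463 (lagging)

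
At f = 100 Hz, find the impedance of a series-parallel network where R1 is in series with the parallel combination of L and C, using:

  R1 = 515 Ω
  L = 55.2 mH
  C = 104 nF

Step 1 — Angular frequency: ω = 2π·f = 2π·100 = 628.3 rad/s.
Step 2 — Component impedances:
  R1: Z = R = 515 Ω
  L: Z = jωL = j·628.3·0.0552 = 0 + j34.68 Ω
  C: Z = 1/(jωC) = -j/(ω·C) = 0 - j1.53e+04 Ω
Step 3 — Parallel branch: L || C = 1/(1/L + 1/C) = 0 + j34.76 Ω.
Step 4 — Series with R1: Z_total = R1 + (L || C) = 515 + j34.76 Ω = 516.2∠3.9° Ω.

Z = 515 + j34.76 Ω = 516.2∠3.9° Ω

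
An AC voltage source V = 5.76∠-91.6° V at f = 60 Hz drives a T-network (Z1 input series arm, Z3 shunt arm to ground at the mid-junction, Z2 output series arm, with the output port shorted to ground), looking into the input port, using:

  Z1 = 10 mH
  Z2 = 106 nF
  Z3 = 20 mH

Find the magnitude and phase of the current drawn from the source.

Step 1 — Angular frequency: ω = 2π·f = 2π·60 = 377 rad/s.
Step 2 — Component impedances:
  Z1: Z = jωL = j·377·0.01 = 0 + j3.77 Ω
  Z2: Z = 1/(jωC) = -j/(ω·C) = 0 - j2.502e+04 Ω
  Z3: Z = jωL = j·377·0.02 = 0 + j7.54 Ω
Step 3 — With the output port shorted to ground, the output series arm Z2 runs from the junction to ground; the shunt arm Z3 also runs from the junction to ground. They appear in parallel: Z3 || Z2 = 0 + j7.542 Ω.
Step 4 — Series with input arm Z1: Z_in = Z1 + (Z3 || Z2) = 0 + j11.31 Ω = 11.31∠90.0° Ω.
Step 5 — Source phasor: V = 5.76∠-91.6° V = -0.1608 - j5.758 V.
Step 6 — Ohm's law: I = V / Z_total = (-0.1608 - j5.758) / (0 + j11.31) = -0.509 + j0.01422 A.
Step 7 — Convert to polar: |I| = 0.5092 A, ∠I = 178.4°.

I = 0.5092∠178.4° A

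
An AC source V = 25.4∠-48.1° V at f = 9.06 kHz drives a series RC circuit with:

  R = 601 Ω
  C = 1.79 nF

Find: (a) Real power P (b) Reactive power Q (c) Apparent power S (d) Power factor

Step 1 — Angular frequency: ω = 2π·f = 2π·9060 = 5.693e+04 rad/s.
Step 2 — Component impedances:
  R: Z = R = 601 Ω
  C: Z = 1/(jωC) = -j/(ω·C) = 0 - j9814 Ω
Step 3 — Series combination: Z_total = R + C = 601 - j9814 Ω = 9832∠-86.5° Ω.
Step 4 — Source phasor: V = 25.4∠-48.1° V = 16.96 - j18.91 V.
Step 5 — Current: I = V / Z = 0.002025 + j0.001604 A = 0.002583∠38.4° A.
Step 6 — Complex power: S = V·I* = 0.004011 - j0.06549 VA.
Step 7 — Real power: P = Re(S) = 0.004011 W.
Step 8 — Reactive power: Q = Im(S) = -0.06549 VAR.
Step 9 — Apparent power: |S| = 0.06562 VA.
Step 10 — Power factor: PF = P/|S| = 0.06113 (leading).

(a) P = 0.004011 W  (b) Q = -0.06549 VAR  (c) S = 0.06562 VA  (d) PF = 0.06113 (leading)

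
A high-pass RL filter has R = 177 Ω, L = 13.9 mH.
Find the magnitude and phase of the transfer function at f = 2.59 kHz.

Step 1 — Angular frequency: ω = 2π·2590 = 1.627e+04 rad/s.
Step 2 — Transfer function: H(jω) = jωL/(R + jωL).
Step 3 — Numerator jωL = j·226.2; denominator R + jωL = 177 + j226.2.
Step 4 — H = 0.6202 + j0.4853.
Step 5 — Magnitude: |H| = 0.7876 (-2.1 dB); phase: φ = 38.0°.

|H| = 0.7876 (-2.1 dB), φ = 38.0°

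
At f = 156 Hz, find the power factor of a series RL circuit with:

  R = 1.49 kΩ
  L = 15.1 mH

Step 1 — Angular frequency: ω = 2π·f = 2π·156 = 980.2 rad/s.
Step 2 — Component impedances:
  R: Z = R = 1490 Ω
  L: Z = jωL = j·980.2·0.0151 = 0 + j14.8 Ω
Step 3 — Series combination: Z_total = R + L = 1490 + j14.8 Ω = 1490∠0.6° Ω.
Step 4 — Power factor: PF = cos(φ) = Re(Z)/|Z| = 1490/1490 = 1.
Step 5 — Type: Im(Z) = 14.8 ⇒ lagging (phase φ = 0.6°).

PF = 1 (lagging, φ = 0.6°)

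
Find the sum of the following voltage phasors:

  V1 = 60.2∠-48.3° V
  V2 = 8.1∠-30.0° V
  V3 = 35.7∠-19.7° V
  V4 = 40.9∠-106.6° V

Step 1 — Convert each phasor to rectangular form:
  V1 = 60.2·(cos(-48.3°) + j·sin(-48.3°)) = 40.05 - j44.95 V
  V2 = 8.1·(cos(-30.0°) + j·sin(-30.0°)) = 7.015 - j4.05 V
  V3 = 35.7·(cos(-19.7°) + j·sin(-19.7°)) = 33.61 - j12.03 V
  V4 = 40.9·(cos(-106.6°) + j·sin(-106.6°)) = -11.68 - j39.2 V
Step 2 — Sum components: V_total = 68.99 - j100.2 V.
Step 3 — Convert to polar: |V_total| = 121.7 V, ∠V_total = -55.5°.

V_total = 121.7∠-55.5° V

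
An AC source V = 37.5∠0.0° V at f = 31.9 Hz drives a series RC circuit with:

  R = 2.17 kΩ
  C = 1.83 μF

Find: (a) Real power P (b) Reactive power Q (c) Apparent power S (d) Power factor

Step 1 — Angular frequency: ω = 2π·f = 2π·31.9 = 200.4 rad/s.
Step 2 — Component impedances:
  R: Z = R = 2170 Ω
  C: Z = 1/(jωC) = -j/(ω·C) = 0 - j2726 Ω
Step 3 — Series combination: Z_total = R + C = 2170 - j2726 Ω = 3485∠-51.5° Ω.
Step 4 — Source phasor: V = 37.5∠0.0° V = 37.5 V.
Step 5 — Current: I = V / Z = 0.006702 + j0.00842 A = 0.01076∠51.5° A.
Step 6 — Complex power: S = V·I* = 0.2513 - j0.3158 VA.
Step 7 — Real power: P = Re(S) = 0.2513 W.
Step 8 — Reactive power: Q = Im(S) = -0.3158 VAR.
Step 9 — Apparent power: |S| = 0.4036 VA.
Step 10 — Power factor: PF = P/|S| = 0.6228 (leading).

(a) P = 0.2513 W  (b) Q = -0.3158 VAR  (c) S = 0.4036 VA  (d) PF = 0.6228 (leading)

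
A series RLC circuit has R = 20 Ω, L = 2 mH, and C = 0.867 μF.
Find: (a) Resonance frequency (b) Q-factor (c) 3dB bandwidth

Step 1 — Resonance: ω₀ = 1/√(LC) = 1/√(0.002·8.67e-07) = 2.401e+04 rad/s.
Step 2 — f₀ = ω₀/(2π) = 3822 Hz.
Step 3 — Series Q: Q = ω₀L/R = 2.401e+04·0.002/20 = 2.401.
Step 4 — Bandwidth: Δω = ω₀/Q = 1e+04 rad/s; BW = Δω/(2π) = 1592 Hz.

(a) f₀ = 3822 Hz  (b) Q = 2.401  (c) BW = 1592 Hz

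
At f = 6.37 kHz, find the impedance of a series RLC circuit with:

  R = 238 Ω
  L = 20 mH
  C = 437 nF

Step 1 — Angular frequency: ω = 2π·f = 2π·6370 = 4.002e+04 rad/s.
Step 2 — Component impedances:
  R: Z = R = 238 Ω
  L: Z = jωL = j·4.002e+04·0.02 = 0 + j800.5 Ω
  C: Z = 1/(jωC) = -j/(ω·C) = 0 - j57.17 Ω
Step 3 — Series combination: Z_total = R + L + C = 238 + j743.3 Ω = 780.5∠72.2° Ω.

Z = 238 + j743.3 Ω = 780.5∠72.2° Ω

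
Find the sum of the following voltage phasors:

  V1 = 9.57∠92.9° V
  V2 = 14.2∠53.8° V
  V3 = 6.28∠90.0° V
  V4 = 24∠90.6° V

Step 1 — Convert each phasor to rectangular form:
  V1 = 9.57·(cos(92.9°) + j·sin(92.9°)) = -0.4842 + j9.558 V
  V2 = 14.2·(cos(53.8°) + j·sin(53.8°)) = 8.387 + j11.46 V
  V3 = 6.28·(cos(90.0°) + j·sin(90.0°)) = 0 + j6.28 V
  V4 = 24·(cos(90.6°) + j·sin(90.6°)) = -0.2513 + j24 V
Step 2 — Sum components: V_total = 7.651 + j51.3 V.
Step 3 — Convert to polar: |V_total| = 51.86 V, ∠V_total = 81.5°.

V_total = 51.86∠81.5° V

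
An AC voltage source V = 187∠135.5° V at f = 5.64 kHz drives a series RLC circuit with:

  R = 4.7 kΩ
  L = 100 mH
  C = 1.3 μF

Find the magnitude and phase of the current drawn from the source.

Step 1 — Angular frequency: ω = 2π·f = 2π·5640 = 3.544e+04 rad/s.
Step 2 — Component impedances:
  R: Z = R = 4700 Ω
  L: Z = jωL = j·3.544e+04·0.1 = 0 + j3544 Ω
  C: Z = 1/(jωC) = -j/(ω·C) = 0 - j21.71 Ω
Step 3 — Series combination: Z_total = R + L + C = 4700 + j3522 Ω = 5873∠36.8° Ω.
Step 4 — Source phasor: V = 187∠135.5° V = -133.4 + j131.1 V.
Step 5 — Ohm's law: I = V / Z_total = (-133.4 + j131.1) / (4700 + j3522) = -0.00479 + j0.03148 A.
Step 6 — Convert to polar: |I| = 0.03184 A, ∠I = 98.7°.

I = 0.03184∠98.7° A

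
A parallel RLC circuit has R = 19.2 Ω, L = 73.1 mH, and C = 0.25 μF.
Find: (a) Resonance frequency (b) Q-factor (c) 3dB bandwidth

Step 1 — Resonance: ω₀ = 1/√(LC) = 1/√(0.0731·2.5e-07) = 7397 rad/s.
Step 2 — f₀ = ω₀/(2π) = 1177 Hz.
Step 3 — Parallel Q: Q = R/(ω₀L) = 19.2/(7397·0.0731) = 0.03551.
Step 4 — Bandwidth: Δω = ω₀/Q = 2.083e+05 rad/s; BW = Δω/(2π) = 3.316e+04 Hz.

(a) f₀ = 1177 Hz  (b) Q = 0.03551  (c) BW = 3.316e+04 Hz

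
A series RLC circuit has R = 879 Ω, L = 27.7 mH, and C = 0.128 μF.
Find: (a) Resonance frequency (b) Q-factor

Step 1 — Resonance condition Im(Z)=0 gives ω₀ = 1/√(LC).
Step 2 — ω₀ = 1/√(0.0277·1.28e-07) = 1.679e+04 rad/s.
Step 3 — f₀ = ω₀/(2π) = 2673 Hz.
Step 4 — Series Q: Q = ω₀L/R = 1.679e+04·0.0277/879 = 0.5292.

(a) f₀ = 2673 Hz  (b) Q = 0.5292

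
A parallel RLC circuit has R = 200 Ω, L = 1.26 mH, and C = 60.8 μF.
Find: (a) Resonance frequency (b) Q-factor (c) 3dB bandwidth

Step 1 — Resonance: ω₀ = 1/√(LC) = 1/√(0.00126·6.08e-05) = 3613 rad/s.
Step 2 — f₀ = ω₀/(2π) = 575 Hz.
Step 3 — Parallel Q: Q = R/(ω₀L) = 200/(3613·0.00126) = 43.93.
Step 4 — Bandwidth: Δω = ω₀/Q = 82.24 rad/s; BW = Δω/(2π) = 13.09 Hz.

(a) f₀ = 575 Hz  (b) Q = 43.93  (c) BW = 13.09 Hz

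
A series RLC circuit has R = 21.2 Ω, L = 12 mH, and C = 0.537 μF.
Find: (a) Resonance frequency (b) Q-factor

Step 1 — Resonance condition Im(Z)=0 gives ω₀ = 1/√(LC).
Step 2 — ω₀ = 1/√(0.012·5.37e-07) = 1.246e+04 rad/s.
Step 3 — f₀ = ω₀/(2π) = 1983 Hz.
Step 4 — Series Q: Q = ω₀L/R = 1.246e+04·0.012/21.2 = 7.051.

(a) f₀ = 1983 Hz  (b) Q = 7.051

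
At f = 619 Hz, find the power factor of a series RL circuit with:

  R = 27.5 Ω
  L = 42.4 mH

Step 1 — Angular frequency: ω = 2π·f = 2π·619 = 3889 rad/s.
Step 2 — Component impedances:
  R: Z = R = 27.5 Ω
  L: Z = jωL = j·3889·0.0424 = 0 + j164.9 Ω
Step 3 — Series combination: Z_total = R + L = 27.5 + j164.9 Ω = 167.2∠80.5° Ω.
Step 4 — Power factor: PF = cos(φ) = Re(Z)/|Z| = 27.5/167.2 = 0.1645.
Step 5 — Type: Im(Z) = 164.9 ⇒ lagging (phase φ = 80.5°).

PF = 0.1645 (lagging, φ = 80.5°)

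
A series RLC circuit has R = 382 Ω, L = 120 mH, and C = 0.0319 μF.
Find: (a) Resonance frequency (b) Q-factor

Step 1 — Resonance condition Im(Z)=0 gives ω₀ = 1/√(LC).
Step 2 — ω₀ = 1/√(0.12·3.19e-08) = 1.616e+04 rad/s.
Step 3 — f₀ = ω₀/(2π) = 2572 Hz.
Step 4 — Series Q: Q = ω₀L/R = 1.616e+04·0.12/382 = 5.077.

(a) f₀ = 2572 Hz  (b) Q = 5.077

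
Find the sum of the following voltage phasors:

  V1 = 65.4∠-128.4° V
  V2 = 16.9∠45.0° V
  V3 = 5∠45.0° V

Step 1 — Convert each phasor to rectangular form:
  V1 = 65.4·(cos(-128.4°) + j·sin(-128.4°)) = -40.62 - j51.25 V
  V2 = 16.9·(cos(45.0°) + j·sin(45.0°)) = 11.95 + j11.95 V
  V3 = 5·(cos(45.0°) + j·sin(45.0°)) = 3.536 + j3.536 V
Step 2 — Sum components: V_total = -25.14 - j35.77 V.
Step 3 — Convert to polar: |V_total| = 43.72 V, ∠V_total = -125.1°.

V_total = 43.72∠-125.1° V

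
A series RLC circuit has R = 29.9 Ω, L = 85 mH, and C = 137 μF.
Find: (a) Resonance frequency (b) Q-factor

Step 1 — Resonance condition Im(Z)=0 gives ω₀ = 1/√(LC).
Step 2 — ω₀ = 1/√(0.085·0.000137) = 293 rad/s.
Step 3 — f₀ = ω₀/(2π) = 46.64 Hz.
Step 4 — Series Q: Q = ω₀L/R = 293·0.085/29.9 = 0.8331.

(a) f₀ = 46.64 Hz  (b) Q = 0.8331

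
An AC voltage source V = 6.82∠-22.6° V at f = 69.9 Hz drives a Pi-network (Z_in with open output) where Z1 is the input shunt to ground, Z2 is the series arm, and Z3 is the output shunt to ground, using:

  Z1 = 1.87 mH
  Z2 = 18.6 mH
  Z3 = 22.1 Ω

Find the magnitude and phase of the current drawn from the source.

Step 1 — Angular frequency: ω = 2π·f = 2π·69.9 = 439.2 rad/s.
Step 2 — Component impedances:
  Z1: Z = jωL = j·439.2·0.00187 = 0 + j0.8213 Ω
  Z2: Z = jωL = j·439.2·0.0186 = 0 + j8.169 Ω
  Z3: Z = R = 22.1 Ω
Step 3 — With open output, the series arm Z2 and the output shunt Z3 appear in series to ground: Z2 + Z3 = 22.1 + j8.169 Ω.
Step 4 — Parallel with input shunt Z1: Z_in = Z1 || (Z2 + Z3) = 0.02619 + j0.8106 Ω = 0.8111∠88.1° Ω.
Step 5 — Source phasor: V = 6.82∠-22.6° V = 6.296 - j2.621 V.
Step 6 — Ohm's law: I = V / Z_total = (6.296 - j2.621) / (0.02619 + j0.8106) = -2.979 - j7.863 A.
Step 7 — Convert to polar: |I| = 8.409 A, ∠I = -110.7°.

I = 8.409∠-110.7° A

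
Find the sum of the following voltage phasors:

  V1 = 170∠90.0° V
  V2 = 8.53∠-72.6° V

Step 1 — Convert each phasor to rectangular form:
  V1 = 170·(cos(90.0°) + j·sin(90.0°)) = 0 + j170 V
  V2 = 8.53·(cos(-72.6°) + j·sin(-72.6°)) = 2.551 - j8.14 V
Step 2 — Sum components: V_total = 2.551 + j161.9 V.
Step 3 — Convert to polar: |V_total| = 161.9 V, ∠V_total = 89.1°.

V_total = 161.9∠89.1° V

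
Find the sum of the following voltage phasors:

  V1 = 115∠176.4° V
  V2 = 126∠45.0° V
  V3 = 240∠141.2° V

Step 1 — Convert each phasor to rectangular form:
  V1 = 115·(cos(176.4°) + j·sin(176.4°)) = -114.8 + j7.221 V
  V2 = 126·(cos(45.0°) + j·sin(45.0°)) = 89.1 + j89.1 V
  V3 = 240·(cos(141.2°) + j·sin(141.2°)) = -187 + j150.4 V
Step 2 — Sum components: V_total = -212.7 + j246.7 V.
Step 3 — Convert to polar: |V_total| = 325.7 V, ∠V_total = 130.8°.

V_total = 325.7∠130.8° V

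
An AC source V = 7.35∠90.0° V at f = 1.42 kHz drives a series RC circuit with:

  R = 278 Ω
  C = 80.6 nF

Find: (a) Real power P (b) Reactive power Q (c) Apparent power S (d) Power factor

Step 1 — Angular frequency: ω = 2π·f = 2π·1420 = 8922 rad/s.
Step 2 — Component impedances:
  R: Z = R = 278 Ω
  C: Z = 1/(jωC) = -j/(ω·C) = 0 - j1391 Ω
Step 3 — Series combination: Z_total = R + C = 278 - j1391 Ω = 1418∠-78.7° Ω.
Step 4 — Source phasor: V = 7.35∠90.0° V = 0 + j7.35 V.
Step 5 — Current: I = V / Z = -0.005082 + j0.001016 A = 0.005183∠168.7° A.
Step 6 — Complex power: S = V·I* = 0.007468 - j0.03736 VA.
Step 7 — Real power: P = Re(S) = 0.007468 W.
Step 8 — Reactive power: Q = Im(S) = -0.03736 VAR.
Step 9 — Apparent power: |S| = 0.0381 VA.
Step 10 — Power factor: PF = P/|S| = 0.196 (leading).

(a) P = 0.007468 W  (b) Q = -0.03736 VAR  (c) S = 0.0381 VA  (d) PF = 0.196 (leading)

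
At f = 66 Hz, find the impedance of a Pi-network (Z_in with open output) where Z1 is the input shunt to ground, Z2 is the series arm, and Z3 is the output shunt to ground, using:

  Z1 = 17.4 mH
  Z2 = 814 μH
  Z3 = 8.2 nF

Step 1 — Angular frequency: ω = 2π·f = 2π·66 = 414.7 rad/s.
Step 2 — Component impedances:
  Z1: Z = jωL = j·414.7·0.0174 = 0 + j7.216 Ω
  Z2: Z = jωL = j·414.7·0.000814 = 0 + j0.3376 Ω
  Z3: Z = 1/(jωC) = -j/(ω·C) = 0 - j2.941e+05 Ω
Step 3 — With open output, the series arm Z2 and the output shunt Z3 appear in series to ground: Z2 + Z3 = 0 - j2.941e+05 Ω.
Step 4 — Parallel with input shunt Z1: Z_in = Z1 || (Z2 + Z3) = 0 + j7.216 Ω = 7.216∠90.0° Ω.

Z = 0 + j7.216 Ω = 7.216∠90.0° Ω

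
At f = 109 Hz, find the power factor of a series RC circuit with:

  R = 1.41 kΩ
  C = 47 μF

Step 1 — Angular frequency: ω = 2π·f = 2π·109 = 684.9 rad/s.
Step 2 — Component impedances:
  R: Z = R = 1410 Ω
  C: Z = 1/(jωC) = -j/(ω·C) = 0 - j31.07 Ω
Step 3 — Series combination: Z_total = R + C = 1410 - j31.07 Ω = 1410∠-1.3° Ω.
Step 4 — Power factor: PF = cos(φ) = Re(Z)/|Z| = 1410/1410.3 = 0.9998.
Step 5 — Type: Im(Z) = -31.07 ⇒ leading (phase φ = -1.3°).

PF = 0.9998 (leading, φ = -1.3°)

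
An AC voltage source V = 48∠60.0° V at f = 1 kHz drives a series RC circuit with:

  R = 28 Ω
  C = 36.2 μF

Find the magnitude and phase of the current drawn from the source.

Step 1 — Angular frequency: ω = 2π·f = 2π·1000 = 6283 rad/s.
Step 2 — Component impedances:
  R: Z = R = 28 Ω
  C: Z = 1/(jωC) = -j/(ω·C) = 0 - j4.397 Ω
Step 3 — Series combination: Z_total = R + C = 28 - j4.397 Ω = 28.34∠-8.9° Ω.
Step 4 — Source phasor: V = 48∠60.0° V = 24 + j41.57 V.
Step 5 — Ohm's law: I = V / Z_total = (24 + j41.57) / (28 - j4.397) = 0.609 + j1.58 A.
Step 6 — Convert to polar: |I| = 1.694 A, ∠I = 68.9°.

I = 1.694∠68.9° A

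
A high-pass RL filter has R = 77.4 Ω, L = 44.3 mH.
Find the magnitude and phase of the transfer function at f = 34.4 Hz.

Step 1 — Angular frequency: ω = 2π·34.4 = 216.1 rad/s.
Step 2 — Transfer function: H(jω) = jωL/(R + jωL).
Step 3 — Numerator jωL = j·9.575; denominator R + jωL = 77.4 + j9.575.
Step 4 — H = 0.01507 + j0.1218.
Step 5 — Magnitude: |H| = 0.1228 (-18.2 dB); phase: φ = 82.9°.

|H| = 0.1228 (-18.2 dB), φ = 82.9°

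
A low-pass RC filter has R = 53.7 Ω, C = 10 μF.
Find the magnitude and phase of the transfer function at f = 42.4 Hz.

Step 1 — Angular frequency: ω = 2π·42.4 = 266.4 rad/s.
Step 2 — Transfer function: H(jω) = 1/(1 + jωRC).
Step 3 — Denominator: 1 + jωRC = 1 + j·266.4·53.7·1e-05 = 1 + j0.1431.
Step 4 — H = 0.9799 - j0.1402.
Step 5 — Magnitude: |H| = 0.9899 (-0.1 dB); phase: φ = -8.1°.

|H| = 0.9899 (-0.1 dB), φ = -8.1°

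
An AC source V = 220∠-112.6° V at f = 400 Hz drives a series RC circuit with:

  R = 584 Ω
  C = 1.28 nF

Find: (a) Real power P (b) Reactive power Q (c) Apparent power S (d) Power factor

Step 1 — Angular frequency: ω = 2π·f = 2π·400 = 2513 rad/s.
Step 2 — Component impedances:
  R: Z = R = 584 Ω
  C: Z = 1/(jωC) = -j/(ω·C) = 0 - j3.108e+05 Ω
Step 3 — Series combination: Z_total = R + C = 584 - j3.108e+05 Ω = 3.109e+05∠-89.9° Ω.
Step 4 — Source phasor: V = 220∠-112.6° V = -84.54 - j203.1 V.
Step 5 — Current: I = V / Z = 0.0006529 - j0.0002732 A = 0.0007077∠-22.7° A.
Step 6 — Complex power: S = V·I* = 0.0002925 - j0.1557 VA.
Step 7 — Real power: P = Re(S) = 0.0002925 W.
Step 8 — Reactive power: Q = Im(S) = -0.1557 VAR.
Step 9 — Apparent power: |S| = 0.1557 VA.
Step 10 — Power factor: PF = P/|S| = 0.001879 (leading).

(a) P = 0.0002925 W  (b) Q = -0.1557 VAR  (c) S = 0.1557 VA  (d) PF = 0.001879 (leading)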